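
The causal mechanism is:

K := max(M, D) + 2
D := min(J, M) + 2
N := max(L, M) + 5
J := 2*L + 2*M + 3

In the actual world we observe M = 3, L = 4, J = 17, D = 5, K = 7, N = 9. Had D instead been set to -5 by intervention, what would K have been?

Intervening sets D = -5 and removes its equation (D := min(J, M) + 2).
K = max(M, D) + 2  [with M=3, D=-5]  = 5

5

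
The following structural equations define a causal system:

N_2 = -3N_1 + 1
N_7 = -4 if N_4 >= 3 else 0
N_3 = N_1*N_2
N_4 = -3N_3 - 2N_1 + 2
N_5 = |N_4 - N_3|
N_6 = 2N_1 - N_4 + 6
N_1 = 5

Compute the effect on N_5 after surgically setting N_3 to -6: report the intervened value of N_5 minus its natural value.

-256

do(N_3=-6) replaces the equation N_3 = N_1*N_2 with the constant N_3 = -6.
N_4 = -3N_3 - 2N_1 + 2  [with N_3=-6, N_1=5]  = 10
N_5 = |N_4 - N_3|  [with N_4=10, N_3=-6]  = 16
Without intervention: N_2 = -3N_1 + 1  [with N_1=5]  = -14; N_3 = N_1*N_2  [with N_1=5, N_2=-14]  = -70; N_4 = -3N_3 - 2N_1 + 2  [with N_3=-70, N_1=5]  = 202; N_5 = |N_4 - N_3|  [with N_4=202, N_3=-70]  = 272.
Change = 16 − 272 = -256.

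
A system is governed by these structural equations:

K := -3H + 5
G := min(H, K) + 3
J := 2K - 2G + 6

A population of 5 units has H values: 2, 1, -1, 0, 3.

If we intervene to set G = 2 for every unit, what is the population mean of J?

6

Under do(G=2), G's equation is replaced by G=2 for every unit. Per-unit J: 0, 6, 18, 12, -6. Mean = 6.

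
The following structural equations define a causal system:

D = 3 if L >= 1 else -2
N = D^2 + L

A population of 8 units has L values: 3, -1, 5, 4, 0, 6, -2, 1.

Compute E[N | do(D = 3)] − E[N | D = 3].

-1.8

Every unit gets D=3 under the intervention. N values become 12, 8, 14, 13, 9, 15, 7, 10; E[N|do(D=3)] = 11.
Observing D=3 restricts to units where D's equation naturally yields 3: L ∈ {3, 5, 4, 6, 1}. In that subpopulation N = 12, 14, 13, 15, 10, mean 12.8.
Difference = 11 − 12.8 = -1.8.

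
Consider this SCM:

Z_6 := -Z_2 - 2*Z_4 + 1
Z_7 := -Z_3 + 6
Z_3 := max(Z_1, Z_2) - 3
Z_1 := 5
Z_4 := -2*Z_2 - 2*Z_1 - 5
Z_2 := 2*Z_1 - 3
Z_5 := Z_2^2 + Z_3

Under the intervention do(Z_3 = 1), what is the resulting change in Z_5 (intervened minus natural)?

-3

do(Z_3=1) replaces the equation Z_3 := max(Z_1, Z_2) - 3 with the constant Z_3 = 1.
Z_2 = 2*Z_1 - 3  [with Z_1=5]  = 7
Z_5 = Z_2^2 + Z_3  [with Z_2=7, Z_3=1]  = 50
Without intervention: Z_2 = 2*Z_1 - 3  [with Z_1=5]  = 7; Z_3 = max(Z_1, Z_2) - 3  [with Z_1=5, Z_2=7]  = 4; Z_5 = Z_2^2 + Z_3  [with Z_2=7, Z_3=4]  = 53.
Change = 50 − 53 = -3.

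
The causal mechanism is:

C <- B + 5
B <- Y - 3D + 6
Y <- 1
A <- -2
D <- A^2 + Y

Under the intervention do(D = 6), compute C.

do(D=6) replaces the equation D <- A^2 + Y with the constant D = 6.
B = Y - 3D + 6  [with Y=1, D=6]  = -11
C = B + 5  [with B=-11]  = -6

-6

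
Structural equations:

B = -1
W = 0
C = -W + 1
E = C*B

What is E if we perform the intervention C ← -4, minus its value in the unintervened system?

5

The intervention breaks the incoming arrows to C: C = -W + 1 no longer applies, and C = -4.
E = C*B  [with C=-4, B=-1]  = 4
Without intervention: C = -W + 1  [with W=0]  = 1; E = C*B  [with C=1, B=-1]  = -1.
Change = 4 − (-1) = 5.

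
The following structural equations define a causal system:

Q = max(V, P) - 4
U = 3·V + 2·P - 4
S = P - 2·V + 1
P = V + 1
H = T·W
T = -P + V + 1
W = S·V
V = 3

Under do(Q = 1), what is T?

Under do(Q=1), the mechanism Q = max(V, P) - 4 is discarded; Q is fixed at 1.
Since T is not a descendant of the intervened variable, it is unaffected.
P = V + 1  [with V=3]  = 4
T = -P + V + 1  [with P=4, V=3]  = 0

0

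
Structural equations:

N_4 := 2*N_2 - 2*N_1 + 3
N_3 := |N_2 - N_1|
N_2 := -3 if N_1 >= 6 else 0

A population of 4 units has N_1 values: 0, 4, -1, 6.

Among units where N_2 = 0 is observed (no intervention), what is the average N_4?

1

E[N_4|N_2=0] averages over only the 3 units with N_2=0 (N_1 = 0, 4, -1): N_4 = 3, -5, 5, mean 1.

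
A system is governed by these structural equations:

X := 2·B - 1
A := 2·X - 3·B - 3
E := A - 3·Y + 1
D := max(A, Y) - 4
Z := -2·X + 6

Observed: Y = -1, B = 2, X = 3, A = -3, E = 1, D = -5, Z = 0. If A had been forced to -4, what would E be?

Intervening sets A = -4 and removes its equation (A := 2·X - 3·B - 3).
E = A - 3·Y + 1  [with A=-4, Y=-1]  = 0

0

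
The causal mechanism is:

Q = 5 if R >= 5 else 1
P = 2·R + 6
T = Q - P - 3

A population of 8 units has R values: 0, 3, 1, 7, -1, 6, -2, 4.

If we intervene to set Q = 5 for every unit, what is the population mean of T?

-8.5

Every unit gets Q=5 under the intervention. T values become -4, -10, -6, -18, -2, -16, 0, -12; E[T|do(Q=5)] = -8.5.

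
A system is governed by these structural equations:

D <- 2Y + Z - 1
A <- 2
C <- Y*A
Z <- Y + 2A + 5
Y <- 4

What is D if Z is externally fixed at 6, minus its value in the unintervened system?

-7

Intervening sets Z = 6 and removes its equation (Z <- Y + 2A + 5).
D = 2Y + Z - 1  [with Y=4, Z=6]  = 13
Without intervention: Z = Y + 2A + 5  [with Y=4, A=2]  = 13; D = 2Y + Z - 1  [with Y=4, Z=13]  = 20.
Change = 13 − 20 = -7.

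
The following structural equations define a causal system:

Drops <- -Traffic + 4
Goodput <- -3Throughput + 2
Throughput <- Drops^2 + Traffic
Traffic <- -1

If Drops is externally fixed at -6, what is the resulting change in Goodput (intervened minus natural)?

-33

Under do(Drops=-6), the mechanism Drops <- -Traffic + 4 is discarded; Drops is fixed at -6.
Throughput = Drops^2 + Traffic  [with Drops=-6, Traffic=-1]  = 35
Goodput = -3Throughput + 2  [with Throughput=35]  = -103
Without intervention: Drops = -Traffic + 4  [with Traffic=-1]  = 5; Throughput = Drops^2 + Traffic  [with Drops=5, Traffic=-1]  = 24; Goodput = -3Throughput + 2  [with Throughput=24]  = -70.
Change = -103 − (-70) = -33.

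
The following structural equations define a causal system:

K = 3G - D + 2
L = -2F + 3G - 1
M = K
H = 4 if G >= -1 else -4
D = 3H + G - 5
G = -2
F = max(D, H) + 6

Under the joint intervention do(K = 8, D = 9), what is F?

15

The joint intervention fixes K = 8, D = 9, removing each variable's own equation.
H = 4 if G >= -1 else -4  [with G=-2]  = -4
F = max(D, H) + 6  [with D=9, H=-4]  = 15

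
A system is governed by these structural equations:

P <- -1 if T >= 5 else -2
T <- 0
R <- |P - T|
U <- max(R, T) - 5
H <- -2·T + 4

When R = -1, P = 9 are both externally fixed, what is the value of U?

Setting R = -1, P = 9 by intervention discards those variables' equations.
U = max(R, T) - 5  [with R=-1, T=0]  = -5

-5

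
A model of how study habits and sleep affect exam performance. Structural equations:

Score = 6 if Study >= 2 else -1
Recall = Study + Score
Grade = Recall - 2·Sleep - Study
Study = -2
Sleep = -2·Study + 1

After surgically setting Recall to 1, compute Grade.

-7

Intervening sets Recall = 1 and removes its equation (Recall = Study + Score).
Sleep = -2·Study + 1  [with Study=-2]  = 5
Grade = Recall - 2·Sleep - Study  [with Recall=1, Sleep=5, Study=-2]  = -7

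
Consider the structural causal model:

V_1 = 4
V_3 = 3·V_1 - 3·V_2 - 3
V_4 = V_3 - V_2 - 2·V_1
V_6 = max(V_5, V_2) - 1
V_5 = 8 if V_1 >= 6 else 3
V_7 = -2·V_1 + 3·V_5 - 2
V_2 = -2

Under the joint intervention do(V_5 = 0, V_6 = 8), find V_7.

Under do(V_5 = 0, V_6 = 8), each intervened variable's structural equation is replaced by its fixed value.
V_7 = -2·V_1 + 3·V_5 - 2  [with V_1=4, V_5=0]  = -10

-10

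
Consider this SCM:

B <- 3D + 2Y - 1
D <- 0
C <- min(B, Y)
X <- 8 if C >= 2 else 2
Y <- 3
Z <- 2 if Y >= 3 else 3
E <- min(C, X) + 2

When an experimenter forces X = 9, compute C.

do(X=9) replaces the equation X <- 8 if C >= 2 else 2 with the constant X = 9.
Since C is not a descendant of the intervened variable, it is unaffected.
B = 3D + 2Y - 1  [with D=0, Y=3]  = 5
C = min(B, Y)  [with B=5, Y=3]  = 3

3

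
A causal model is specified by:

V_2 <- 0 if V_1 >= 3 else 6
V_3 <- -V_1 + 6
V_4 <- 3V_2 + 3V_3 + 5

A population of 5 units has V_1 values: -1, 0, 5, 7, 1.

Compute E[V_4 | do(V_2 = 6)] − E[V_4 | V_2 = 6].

-7.2

Under do(V_2=6), V_2's equation is replaced by V_2=6 for every unit. Per-unit V_4: 44, 41, 26, 20, 38. Mean = 33.8.
Conditioning on V_2=6 selects the 3 unit(s) with V_1 ∈ {-1, 0, 1}. Their V_4 values: 44, 41, 38. Mean = 41.
Difference = 33.8 − 41 = -7.2.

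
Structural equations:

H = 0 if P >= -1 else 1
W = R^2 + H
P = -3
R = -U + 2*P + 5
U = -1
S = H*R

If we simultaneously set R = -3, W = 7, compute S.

The joint intervention fixes R = -3, W = 7, removing each variable's own equation.
H = 0 if P >= -1 else 1  [with P=-3]  = 1
S = H*R  [with H=1, R=-3]  = -3

-3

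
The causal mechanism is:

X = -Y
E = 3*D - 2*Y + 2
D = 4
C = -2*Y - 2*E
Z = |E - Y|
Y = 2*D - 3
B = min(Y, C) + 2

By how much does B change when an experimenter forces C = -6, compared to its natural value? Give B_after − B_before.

Intervening sets C = -6 and removes its equation (C = -2*Y - 2*E).
Y = 2*D - 3  [with D=4]  = 5
B = min(Y, C) + 2  [with Y=5, C=-6]  = -4
Without intervention: Y = 2*D - 3  [with D=4]  = 5; E = 3*D - 2*Y + 2  [with D=4, Y=5]  = 4; C = -2*Y - 2*E  [with Y=5, E=4]  = -18; B = min(Y, C) + 2  [with Y=5, C=-18]  = -16.
Change = -4 − (-16) = 12.

12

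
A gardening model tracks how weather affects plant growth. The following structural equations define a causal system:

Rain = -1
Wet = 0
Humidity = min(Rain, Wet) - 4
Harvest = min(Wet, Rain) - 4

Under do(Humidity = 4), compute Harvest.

The intervention breaks the incoming arrows to Humidity: Humidity = min(Rain, Wet) - 4 no longer applies, and Humidity = 4.
Harvest is not downstream of the intervention, so its value is determined by the original equations.
Harvest = min(Wet, Rain) - 4  [with Wet=0, Rain=-1]  = -5

-5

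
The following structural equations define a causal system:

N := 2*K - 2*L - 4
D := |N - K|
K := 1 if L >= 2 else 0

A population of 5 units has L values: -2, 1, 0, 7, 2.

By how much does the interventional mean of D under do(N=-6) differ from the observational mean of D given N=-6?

-0.1

Every unit gets N=-6 under the intervention. D values become 6, 6, 6, 7, 7; E[D|do(N=-6)] = 6.4.
Observing N=-6 restricts to units where N's equation naturally yields -6: L ∈ {1, 2}. In that subpopulation D = 6, 7, mean 6.5.
Difference = 6.4 − 6.5 = -0.1.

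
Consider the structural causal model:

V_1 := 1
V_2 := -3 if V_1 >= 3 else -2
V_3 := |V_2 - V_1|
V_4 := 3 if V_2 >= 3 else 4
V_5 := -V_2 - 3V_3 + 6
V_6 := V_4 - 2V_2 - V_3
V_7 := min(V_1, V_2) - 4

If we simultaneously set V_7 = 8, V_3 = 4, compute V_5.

-4

Under do(V_7 = 8, V_3 = 4), each intervened variable's structural equation is replaced by its fixed value.
V_2 = -3 if V_1 >= 3 else -2  [with V_1=1]  = -2
V_5 = -V_2 - 3V_3 + 6  [with V_2=-2, V_3=4]  = -4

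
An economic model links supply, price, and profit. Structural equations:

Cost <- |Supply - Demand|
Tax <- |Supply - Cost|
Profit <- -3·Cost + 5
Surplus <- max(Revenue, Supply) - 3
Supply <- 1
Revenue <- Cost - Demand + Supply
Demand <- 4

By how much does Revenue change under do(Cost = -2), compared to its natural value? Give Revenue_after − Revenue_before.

The intervention breaks the incoming arrows to Cost: Cost <- |Supply - Demand| no longer applies, and Cost = -2.
Revenue = Cost - Demand + Supply  [with Cost=-2, Demand=4, Supply=1]  = -5
Without intervention: Cost = |Supply - Demand|  [with Supply=1, Demand=4]  = 3; Revenue = Cost - Demand + Supply  [with Cost=3, Demand=4, Supply=1]  = 0.
Change = -5 − 0 = -5.

-5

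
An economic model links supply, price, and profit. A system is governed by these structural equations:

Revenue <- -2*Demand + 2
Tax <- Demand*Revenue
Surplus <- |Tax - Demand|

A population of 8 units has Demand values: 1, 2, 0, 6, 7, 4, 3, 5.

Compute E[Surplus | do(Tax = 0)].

3.5

Under do(Tax=0), Tax's equation is replaced by Tax=0 for every unit. Per-unit Surplus: 1, 2, 0, 6, 7, 4, 3, 5. Mean = 3.5.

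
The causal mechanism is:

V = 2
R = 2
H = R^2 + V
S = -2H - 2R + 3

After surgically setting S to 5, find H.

6

Under do(S=5), the mechanism S = -2H - 2R + 3 is discarded; S is fixed at 5.
Since H is not a descendant of the intervened variable, it is unaffected.
H = R^2 + V  [with R=2, V=2]  = 6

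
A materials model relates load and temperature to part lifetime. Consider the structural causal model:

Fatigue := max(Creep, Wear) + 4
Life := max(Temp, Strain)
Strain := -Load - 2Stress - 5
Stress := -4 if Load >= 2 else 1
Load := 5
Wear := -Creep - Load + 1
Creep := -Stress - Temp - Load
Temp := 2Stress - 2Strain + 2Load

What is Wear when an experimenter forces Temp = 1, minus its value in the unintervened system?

-5

Under do(Temp=1), the mechanism Temp := 2Stress - 2Strain + 2Load is discarded; Temp is fixed at 1.
Stress = -4 if Load >= 2 else 1  [with Load=5]  = -4
Creep = -Stress - Temp - Load  [with Stress=-4, Temp=1, Load=5]  = -2
Wear = -Creep - Load + 1  [with Creep=-2, Load=5]  = -2
Without intervention: Stress = -4 if Load >= 2 else 1  [with Load=5]  = -4; Strain = -Load - 2Stress - 5  [with Load=5, Stress=-4]  = -2; Temp = 2Stress - 2Strain + 2Load  [with Stress=-4, Strain=-2, Load=5]  = 6; Creep = -Stress - Temp - Load  [with Stress=-4, Temp=6, Load=5]  = -7; Wear = -Creep - Load + 1  [with Creep=-7, Load=5]  = 3.
Change = -2 − 3 = -5.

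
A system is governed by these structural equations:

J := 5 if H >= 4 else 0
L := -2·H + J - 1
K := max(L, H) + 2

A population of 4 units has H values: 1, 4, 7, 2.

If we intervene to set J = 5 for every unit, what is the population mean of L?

-3

The intervention sets J=5 in all 4 units regardless of H. Recomputing L per unit gives 2, -4, -10, 0; average -3.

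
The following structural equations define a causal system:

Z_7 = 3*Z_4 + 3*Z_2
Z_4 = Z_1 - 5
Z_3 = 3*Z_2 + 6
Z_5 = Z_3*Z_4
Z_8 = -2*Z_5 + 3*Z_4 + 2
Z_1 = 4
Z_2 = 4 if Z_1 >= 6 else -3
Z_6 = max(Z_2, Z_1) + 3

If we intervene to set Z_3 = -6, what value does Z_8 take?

The intervention breaks the incoming arrows to Z_3: Z_3 = 3*Z_2 + 6 no longer applies, and Z_3 = -6.
Z_4 = Z_1 - 5  [with Z_1=4]  = -1
Z_5 = Z_3*Z_4  [with Z_3=-6, Z_4=-1]  = 6
Z_8 = -2*Z_5 + 3*Z_4 + 2  [with Z_5=6, Z_4=-1]  = -13

-13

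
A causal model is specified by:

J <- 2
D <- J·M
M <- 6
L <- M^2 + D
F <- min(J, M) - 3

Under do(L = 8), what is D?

do(L=8) replaces the equation L <- M^2 + D with the constant L = 8.
D is not downstream of the intervention, so its value is determined by the original equations.
D = J·M  [with J=2, M=6]  = 12

12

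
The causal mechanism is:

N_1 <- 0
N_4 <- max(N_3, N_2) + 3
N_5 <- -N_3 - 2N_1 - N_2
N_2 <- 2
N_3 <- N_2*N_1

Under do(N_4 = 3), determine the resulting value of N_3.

0

Under do(N_4=3), the mechanism N_4 <- max(N_3, N_2) + 3 is discarded; N_4 is fixed at 3.
Since N_3 is not a descendant of the intervened variable, it is unaffected.
N_3 = N_2*N_1  [with N_2=2, N_1=0]  = 0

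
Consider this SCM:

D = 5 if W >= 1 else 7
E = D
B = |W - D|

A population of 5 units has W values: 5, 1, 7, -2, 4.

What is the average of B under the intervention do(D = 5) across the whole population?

2.8

do(D=5) breaks D's dependence on W. With D=5 fixed, B across the units is 0, 4, 2, 7, 1, mean 2.8.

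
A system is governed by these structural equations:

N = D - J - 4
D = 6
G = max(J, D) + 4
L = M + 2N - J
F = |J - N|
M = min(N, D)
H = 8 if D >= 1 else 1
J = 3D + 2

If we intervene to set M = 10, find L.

-46

The intervention breaks the incoming arrows to M: M = min(N, D) no longer applies, and M = 10.
J = 3D + 2  [with D=6]  = 20
N = D - J - 4  [with D=6, J=20]  = -18
L = M + 2N - J  [with M=10, N=-18, J=20]  = -46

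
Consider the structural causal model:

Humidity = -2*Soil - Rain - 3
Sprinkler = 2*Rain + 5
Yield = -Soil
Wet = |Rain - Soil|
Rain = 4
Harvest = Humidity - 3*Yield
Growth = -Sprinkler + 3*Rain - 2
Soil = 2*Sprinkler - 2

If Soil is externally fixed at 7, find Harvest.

0

The intervention breaks the incoming arrows to Soil: Soil = 2*Sprinkler - 2 no longer applies, and Soil = 7.
Humidity = -2*Soil - Rain - 3  [with Soil=7, Rain=4]  = -21
Yield = -Soil  [with Soil=7]  = -7
Harvest = Humidity - 3*Yield  [with Humidity=-21, Yield=-7]  = 0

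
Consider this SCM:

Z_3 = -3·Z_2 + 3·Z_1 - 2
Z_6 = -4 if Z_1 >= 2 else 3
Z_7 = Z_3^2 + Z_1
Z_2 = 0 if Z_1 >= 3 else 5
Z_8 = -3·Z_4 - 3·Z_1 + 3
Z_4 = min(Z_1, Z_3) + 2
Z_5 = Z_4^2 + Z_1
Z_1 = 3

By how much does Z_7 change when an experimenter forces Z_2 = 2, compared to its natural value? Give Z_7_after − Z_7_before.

Under do(Z_2=2), the mechanism Z_2 = 0 if Z_1 >= 3 else 5 is discarded; Z_2 is fixed at 2.
Z_3 = -3·Z_2 + 3·Z_1 - 2  [with Z_2=2, Z_1=3]  = 1
Z_7 = Z_3^2 + Z_1  [with Z_3=1, Z_1=3]  = 4
Without intervention: Z_2 = 0 if Z_1 >= 3 else 5  [with Z_1=3]  = 0; Z_3 = -3·Z_2 + 3·Z_1 - 2  [with Z_2=0, Z_1=3]  = 7; Z_7 = Z_3^2 + Z_1  [with Z_3=7, Z_1=3]  = 52.
Change = 4 − 52 = -48.

-48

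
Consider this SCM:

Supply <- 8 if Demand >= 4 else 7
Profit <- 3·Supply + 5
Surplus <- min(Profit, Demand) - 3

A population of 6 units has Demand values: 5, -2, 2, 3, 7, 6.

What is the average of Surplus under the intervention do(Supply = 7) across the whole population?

Under do(Supply=7), Supply's equation is replaced by Supply=7 for every unit. Per-unit Surplus: 2, -5, -1, 0, 4, 3. Mean = 0.5.

0.5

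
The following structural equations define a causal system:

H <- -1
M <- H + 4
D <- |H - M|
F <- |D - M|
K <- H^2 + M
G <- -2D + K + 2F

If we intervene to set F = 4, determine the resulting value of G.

4

Under do(F=4), the mechanism F <- |D - M| is discarded; F is fixed at 4.
M = H + 4  [with H=-1]  = 3
D = |H - M|  [with H=-1, M=3]  = 4
K = H^2 + M  [with H=-1, M=3]  = 4
G = -2D + K + 2F  [with D=4, K=4, F=4]  = 4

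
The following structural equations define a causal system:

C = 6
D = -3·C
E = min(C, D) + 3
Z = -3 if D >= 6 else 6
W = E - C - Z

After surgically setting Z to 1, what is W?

-22

Intervening sets Z = 1 and removes its equation (Z = -3 if D >= 6 else 6).
D = -3·C  [with C=6]  = -18
E = min(C, D) + 3  [with C=6, D=-18]  = -15
W = E - C - Z  [with E=-15, C=6, Z=1]  = -22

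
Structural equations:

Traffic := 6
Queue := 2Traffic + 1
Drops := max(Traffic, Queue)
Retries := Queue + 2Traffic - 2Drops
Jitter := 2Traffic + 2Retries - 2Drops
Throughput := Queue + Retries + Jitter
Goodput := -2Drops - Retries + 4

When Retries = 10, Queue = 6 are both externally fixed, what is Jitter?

20

The joint intervention fixes Retries = 10, Queue = 6, removing each variable's own equation.
Drops = max(Traffic, Queue)  [with Traffic=6, Queue=6]  = 6
Jitter = 2Traffic + 2Retries - 2Drops  [with Traffic=6, Retries=10, Drops=6]  = 20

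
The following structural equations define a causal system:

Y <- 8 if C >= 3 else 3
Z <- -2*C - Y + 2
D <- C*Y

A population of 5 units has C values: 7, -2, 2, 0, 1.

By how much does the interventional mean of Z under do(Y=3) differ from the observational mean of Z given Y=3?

-2.7

do(Y=3) breaks Y's dependence on C. With Y=3 fixed, Z across the units is -15, 3, -5, -1, -3, mean -4.2.
Conditioning on Y=3 selects the 4 unit(s) with C ∈ {-2, 2, 0, 1}. Their Z values: 3, -5, -1, -3. Mean = -1.5.
Difference = -4.2 − (-1.5) = -2.7.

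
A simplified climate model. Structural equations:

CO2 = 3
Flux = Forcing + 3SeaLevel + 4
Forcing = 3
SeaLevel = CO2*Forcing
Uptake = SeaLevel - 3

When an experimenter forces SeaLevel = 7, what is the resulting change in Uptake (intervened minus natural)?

do(SeaLevel=7) replaces the equation SeaLevel = CO2*Forcing with the constant SeaLevel = 7.
Uptake = SeaLevel - 3  [with SeaLevel=7]  = 4
Without intervention: SeaLevel = CO2*Forcing  [with CO2=3, Forcing=3]  = 9; Uptake = SeaLevel - 3  [with SeaLevel=9]  = 6.
Change = 4 − 6 = -2.

-2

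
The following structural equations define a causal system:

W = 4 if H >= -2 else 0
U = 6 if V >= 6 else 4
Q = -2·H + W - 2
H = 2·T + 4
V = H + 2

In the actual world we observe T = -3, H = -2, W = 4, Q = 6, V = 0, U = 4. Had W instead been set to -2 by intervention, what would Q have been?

0

The intervention breaks the incoming arrows to W: W = 4 if H >= -2 else 0 no longer applies, and W = -2.
H = 2·T + 4  [with T=-3]  = -2
Q = -2·H + W - 2  [with H=-2, W=-2]  = 0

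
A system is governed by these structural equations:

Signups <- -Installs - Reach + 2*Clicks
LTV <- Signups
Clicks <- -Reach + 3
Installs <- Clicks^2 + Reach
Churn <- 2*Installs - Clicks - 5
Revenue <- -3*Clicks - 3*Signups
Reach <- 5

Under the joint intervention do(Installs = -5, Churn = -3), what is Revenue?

Setting Installs = -5, Churn = -3 by intervention discards those variables' equations.
Clicks = -Reach + 3  [with Reach=5]  = -2
Signups = -Installs - Reach + 2*Clicks  [with Installs=-5, Reach=5, Clicks=-2]  = -4
Revenue = -3*Clicks - 3*Signups  [with Clicks=-2, Signups=-4]  = 18

18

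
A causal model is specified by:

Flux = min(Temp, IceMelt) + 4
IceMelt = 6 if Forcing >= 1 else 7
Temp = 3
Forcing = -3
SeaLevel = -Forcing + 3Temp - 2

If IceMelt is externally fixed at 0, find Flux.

4

do(IceMelt=0) replaces the equation IceMelt = 6 if Forcing >= 1 else 7 with the constant IceMelt = 0.
Flux = min(Temp, IceMelt) + 4  [with Temp=3, IceMelt=0]  = 4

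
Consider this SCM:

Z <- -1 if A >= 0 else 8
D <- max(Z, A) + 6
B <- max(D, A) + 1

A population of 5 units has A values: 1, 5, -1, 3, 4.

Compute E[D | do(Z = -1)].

The intervention sets Z=-1 in all 5 units regardless of A. Recomputing D per unit gives 7, 11, 5, 9, 10; average 8.4.

8.4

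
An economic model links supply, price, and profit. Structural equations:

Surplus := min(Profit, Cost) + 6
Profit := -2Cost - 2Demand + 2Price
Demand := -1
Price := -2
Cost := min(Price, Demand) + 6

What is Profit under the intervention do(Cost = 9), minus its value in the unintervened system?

-10

The intervention breaks the incoming arrows to Cost: Cost := min(Price, Demand) + 6 no longer applies, and Cost = 9.
Profit = -2Cost - 2Demand + 2Price  [with Cost=9, Demand=-1, Price=-2]  = -20
Without intervention: Cost = min(Price, Demand) + 6  [with Price=-2, Demand=-1]  = 4; Profit = -2Cost - 2Demand + 2Price  [with Cost=4, Demand=-1, Price=-2]  = -10.
Change = -20 − (-10) = -10.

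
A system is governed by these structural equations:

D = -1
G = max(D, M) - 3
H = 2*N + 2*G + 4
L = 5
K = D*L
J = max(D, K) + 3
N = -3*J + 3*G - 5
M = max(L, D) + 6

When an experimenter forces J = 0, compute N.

19

Intervening sets J = 0 and removes its equation (J = max(D, K) + 3).
M = max(L, D) + 6  [with L=5, D=-1]  = 11
G = max(D, M) - 3  [with D=-1, M=11]  = 8
N = -3*J + 3*G - 5  [with J=0, G=8]  = 19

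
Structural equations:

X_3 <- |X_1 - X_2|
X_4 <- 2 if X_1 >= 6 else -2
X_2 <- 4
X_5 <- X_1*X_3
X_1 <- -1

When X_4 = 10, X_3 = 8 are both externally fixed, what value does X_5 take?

The joint intervention fixes X_4 = 10, X_3 = 8, removing each variable's own equation.
X_5 = X_1*X_3  [with X_1=-1, X_3=8]  = -8

-8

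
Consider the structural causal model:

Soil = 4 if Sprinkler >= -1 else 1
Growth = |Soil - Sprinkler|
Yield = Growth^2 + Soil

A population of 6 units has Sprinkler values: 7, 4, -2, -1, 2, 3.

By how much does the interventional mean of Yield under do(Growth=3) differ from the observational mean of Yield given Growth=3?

Under do(Growth=3), Growth's equation is replaced by Growth=3 for every unit. Per-unit Yield: 13, 13, 10, 13, 13, 13. Mean = 12.5.
E[Yield|Growth=3] averages over only the 2 units with Growth=3 (Sprinkler = 7, -2): Yield = 13, 10, mean 11.5.
Difference = 12.5 − 11.5 = 1.

1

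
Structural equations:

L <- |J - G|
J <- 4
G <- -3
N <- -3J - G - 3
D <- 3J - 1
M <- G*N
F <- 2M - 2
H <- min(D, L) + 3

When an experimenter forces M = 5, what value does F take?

Intervening sets M = 5 and removes its equation (M <- G*N).
F = 2M - 2  [with M=5]  = 8

8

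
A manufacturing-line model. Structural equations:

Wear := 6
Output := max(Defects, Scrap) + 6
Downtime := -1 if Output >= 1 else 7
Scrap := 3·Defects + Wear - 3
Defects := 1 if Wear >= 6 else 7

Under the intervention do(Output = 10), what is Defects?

1

The intervention breaks the incoming arrows to Output: Output := max(Defects, Scrap) + 6 no longer applies, and Output = 10.
Since Defects is not a descendant of the intervened variable, it is unaffected.
Defects = 1 if Wear >= 6 else 7  [with Wear=6]  = 1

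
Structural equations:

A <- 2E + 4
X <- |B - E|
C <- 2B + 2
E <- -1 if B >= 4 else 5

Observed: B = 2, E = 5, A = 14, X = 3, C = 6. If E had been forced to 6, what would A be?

The intervention breaks the incoming arrows to E: E <- -1 if B >= 4 else 5 no longer applies, and E = 6.
A = 2E + 4  [with E=6]  = 16

16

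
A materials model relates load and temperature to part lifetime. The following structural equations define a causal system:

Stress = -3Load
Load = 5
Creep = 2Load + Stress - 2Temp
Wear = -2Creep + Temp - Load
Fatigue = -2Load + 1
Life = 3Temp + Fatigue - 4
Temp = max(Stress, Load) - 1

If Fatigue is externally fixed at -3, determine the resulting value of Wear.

do(Fatigue=-3) replaces the equation Fatigue = -2Load + 1 with the constant Fatigue = -3.
Since Wear is not a descendant of the intervened variable, it is unaffected.
Stress = -3Load  [with Load=5]  = -15
Temp = max(Stress, Load) - 1  [with Stress=-15, Load=5]  = 4
Creep = 2Load + Stress - 2Temp  [with Load=5, Stress=-15, Temp=4]  = -13
Wear = -2Creep + Temp - Load  [with Creep=-13, Temp=4, Load=5]  = 25

25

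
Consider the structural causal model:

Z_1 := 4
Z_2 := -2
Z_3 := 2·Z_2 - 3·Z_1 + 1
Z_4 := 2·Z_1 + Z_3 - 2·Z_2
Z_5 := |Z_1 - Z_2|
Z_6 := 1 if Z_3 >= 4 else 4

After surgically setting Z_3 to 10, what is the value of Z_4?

The intervention breaks the incoming arrows to Z_3: Z_3 := 2·Z_2 - 3·Z_1 + 1 no longer applies, and Z_3 = 10.
Z_4 = 2·Z_1 + Z_3 - 2·Z_2  [with Z_1=4, Z_3=10, Z_2=-2]  = 22

22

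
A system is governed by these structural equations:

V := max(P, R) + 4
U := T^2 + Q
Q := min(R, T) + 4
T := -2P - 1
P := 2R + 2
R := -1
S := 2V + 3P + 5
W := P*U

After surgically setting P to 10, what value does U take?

Under do(P=10), the mechanism P := 2R + 2 is discarded; P is fixed at 10.
T = -2P - 1  [with P=10]  = -21
Q = min(R, T) + 4  [with R=-1, T=-21]  = -17
U = T^2 + Q  [with T=-21, Q=-17]  = 424

424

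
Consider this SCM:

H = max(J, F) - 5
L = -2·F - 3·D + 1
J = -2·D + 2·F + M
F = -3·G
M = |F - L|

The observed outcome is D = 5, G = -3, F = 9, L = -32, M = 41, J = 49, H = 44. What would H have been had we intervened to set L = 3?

9

The intervention breaks the incoming arrows to L: L = -2·F - 3·D + 1 no longer applies, and L = 3.
F = -3·G  [with G=-3]  = 9
M = |F - L|  [with F=9, L=3]  = 6
J = -2·D + 2·F + M  [with D=5, F=9, M=6]  = 14
H = max(J, F) - 5  [with J=14, F=9]  = 9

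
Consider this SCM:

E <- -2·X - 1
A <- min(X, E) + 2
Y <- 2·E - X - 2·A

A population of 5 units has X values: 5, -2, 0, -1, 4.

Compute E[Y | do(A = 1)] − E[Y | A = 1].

Every unit gets A=1 under the intervention. Y values become -29, 6, -4, 1, -24; E[Y|do(A=1)] = -10.
E[Y|A=1] averages over only the 2 units with A=1 (X = 0, -1): Y = -4, 1, mean -1.5.
Difference = -10 − (-1.5) = -8.5.

-8.5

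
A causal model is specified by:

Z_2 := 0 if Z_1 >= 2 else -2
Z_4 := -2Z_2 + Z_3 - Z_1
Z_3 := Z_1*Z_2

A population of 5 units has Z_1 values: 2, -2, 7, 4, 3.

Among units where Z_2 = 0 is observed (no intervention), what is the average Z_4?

-4

Conditioning on Z_2=0 selects the 4 unit(s) with Z_1 ∈ {2, 7, 4, 3}. Their Z_4 values: -2, -7, -4, -3. Mean = -4.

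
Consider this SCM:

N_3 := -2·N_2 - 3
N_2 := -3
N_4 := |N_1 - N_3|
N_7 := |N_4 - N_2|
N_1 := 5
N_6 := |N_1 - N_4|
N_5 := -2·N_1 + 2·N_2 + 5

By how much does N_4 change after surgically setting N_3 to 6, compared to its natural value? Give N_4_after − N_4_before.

The intervention breaks the incoming arrows to N_3: N_3 := -2·N_2 - 3 no longer applies, and N_3 = 6.
N_4 = |N_1 - N_3|  [with N_1=5, N_3=6]  = 1
Without intervention: N_3 = -2·N_2 - 3  [with N_2=-3]  = 3; N_4 = |N_1 - N_3|  [with N_1=5, N_3=3]  = 2.
Change = 1 − 2 = -1.

-1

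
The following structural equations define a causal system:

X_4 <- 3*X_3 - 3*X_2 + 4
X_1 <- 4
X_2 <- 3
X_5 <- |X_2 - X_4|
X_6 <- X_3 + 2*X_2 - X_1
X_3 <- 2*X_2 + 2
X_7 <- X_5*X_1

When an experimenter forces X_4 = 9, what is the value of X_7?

24

The intervention breaks the incoming arrows to X_4: X_4 <- 3*X_3 - 3*X_2 + 4 no longer applies, and X_4 = 9.
X_5 = |X_2 - X_4|  [with X_2=3, X_4=9]  = 6
X_7 = X_5*X_1  [with X_5=6, X_1=4]  = 24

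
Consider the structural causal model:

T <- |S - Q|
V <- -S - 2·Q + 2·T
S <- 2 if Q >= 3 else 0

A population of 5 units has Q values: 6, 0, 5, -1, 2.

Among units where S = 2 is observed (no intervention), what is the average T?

3.5

E[T|S=2] averages over only the 2 units with S=2 (Q = 6, 5): T = 4, 3, mean 3.5.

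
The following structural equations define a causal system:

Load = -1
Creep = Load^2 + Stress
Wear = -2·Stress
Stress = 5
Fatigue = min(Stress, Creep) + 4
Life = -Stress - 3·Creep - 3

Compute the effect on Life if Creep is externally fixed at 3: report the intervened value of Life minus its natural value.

9

The intervention breaks the incoming arrows to Creep: Creep = Load^2 + Stress no longer applies, and Creep = 3.
Life = -Stress - 3·Creep - 3  [with Stress=5, Creep=3]  = -17
Without intervention: Creep = Load^2 + Stress  [with Load=-1, Stress=5]  = 6; Life = -Stress - 3·Creep - 3  [with Stress=5, Creep=6]  = -26.
Change = -17 − (-26) = 9.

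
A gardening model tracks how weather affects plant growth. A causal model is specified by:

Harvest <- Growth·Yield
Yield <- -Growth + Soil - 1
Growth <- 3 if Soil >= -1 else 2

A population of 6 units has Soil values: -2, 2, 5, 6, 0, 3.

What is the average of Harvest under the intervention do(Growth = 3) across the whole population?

-5

do(Growth=3) breaks Growth's dependence on Soil. With Growth=3 fixed, Harvest across the units is -18, -6, 3, 6, -12, -3, mean -5.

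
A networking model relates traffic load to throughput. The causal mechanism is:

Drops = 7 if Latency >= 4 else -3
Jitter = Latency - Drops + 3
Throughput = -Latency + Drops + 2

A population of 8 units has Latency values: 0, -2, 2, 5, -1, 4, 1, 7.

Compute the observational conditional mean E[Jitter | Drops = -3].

Observing Drops=-3 restricts to units where Drops's equation naturally yields -3: Latency ∈ {0, -2, 2, -1, 1}. In that subpopulation Jitter = 6, 4, 8, 5, 7, mean 6.

6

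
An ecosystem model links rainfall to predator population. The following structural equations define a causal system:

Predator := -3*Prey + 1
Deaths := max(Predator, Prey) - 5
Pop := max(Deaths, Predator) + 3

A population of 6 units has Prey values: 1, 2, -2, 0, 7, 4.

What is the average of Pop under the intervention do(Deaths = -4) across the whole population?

Every unit gets Deaths=-4 under the intervention. Pop values become 1, -1, 10, 4, -1, -1; E[Pop|do(Deaths=-4)] = 2.

2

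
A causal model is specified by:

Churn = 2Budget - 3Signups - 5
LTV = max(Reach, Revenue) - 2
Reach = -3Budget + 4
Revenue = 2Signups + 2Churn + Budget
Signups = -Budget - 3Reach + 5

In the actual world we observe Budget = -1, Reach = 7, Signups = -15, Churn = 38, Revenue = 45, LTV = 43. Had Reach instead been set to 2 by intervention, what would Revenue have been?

-15

do(Reach=2) replaces the equation Reach = -3Budget + 4 with the constant Reach = 2.
Signups = -Budget - 3Reach + 5  [with Budget=-1, Reach=2]  = 0
Churn = 2Budget - 3Signups - 5  [with Budget=-1, Signups=0]  = -7
Revenue = 2Signups + 2Churn + Budget  [with Signups=0, Churn=-7, Budget=-1]  = -15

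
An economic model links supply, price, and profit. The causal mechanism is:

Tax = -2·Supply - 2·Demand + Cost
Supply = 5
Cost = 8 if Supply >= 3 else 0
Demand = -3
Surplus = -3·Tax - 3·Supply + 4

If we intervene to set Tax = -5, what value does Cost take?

8

Under do(Tax=-5), the mechanism Tax = -2·Supply - 2·Demand + Cost is discarded; Tax is fixed at -5.
Since Cost is not a descendant of the intervened variable, it is unaffected.
Cost = 8 if Supply >= 3 else 0  [with Supply=5]  = 8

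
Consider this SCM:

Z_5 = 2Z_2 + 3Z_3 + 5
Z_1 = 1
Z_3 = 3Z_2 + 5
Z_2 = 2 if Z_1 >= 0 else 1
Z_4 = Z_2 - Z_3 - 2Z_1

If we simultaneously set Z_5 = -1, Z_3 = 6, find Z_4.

-6

Under do(Z_5 = -1, Z_3 = 6), each intervened variable's structural equation is replaced by its fixed value.
Z_2 = 2 if Z_1 >= 0 else 1  [with Z_1=1]  = 2
Z_4 = Z_2 - Z_3 - 2Z_1  [with Z_2=2, Z_3=6, Z_1=1]  = -6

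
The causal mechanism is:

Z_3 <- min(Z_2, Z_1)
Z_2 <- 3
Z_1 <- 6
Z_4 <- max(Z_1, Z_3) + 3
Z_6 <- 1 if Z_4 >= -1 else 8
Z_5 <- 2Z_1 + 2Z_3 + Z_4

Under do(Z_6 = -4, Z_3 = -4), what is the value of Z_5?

Under do(Z_6 = -4, Z_3 = -4), each intervened variable's structural equation is replaced by its fixed value.
Z_4 = max(Z_1, Z_3) + 3  [with Z_1=6, Z_3=-4]  = 9
Z_5 = 2Z_1 + 2Z_3 + Z_4  [with Z_1=6, Z_3=-4, Z_4=9]  = 13

13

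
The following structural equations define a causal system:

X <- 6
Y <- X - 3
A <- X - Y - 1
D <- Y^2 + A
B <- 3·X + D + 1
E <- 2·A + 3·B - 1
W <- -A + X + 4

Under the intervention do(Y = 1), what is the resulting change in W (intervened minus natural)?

-2

Under do(Y=1), the mechanism Y <- X - 3 is discarded; Y is fixed at 1.
A = X - Y - 1  [with X=6, Y=1]  = 4
W = -A + X + 4  [with A=4, X=6]  = 6
Without intervention: Y = X - 3  [with X=6]  = 3; A = X - Y - 1  [with X=6, Y=3]  = 2; W = -A + X + 4  [with A=2, X=6]  = 8.
Change = 6 − 8 = -2.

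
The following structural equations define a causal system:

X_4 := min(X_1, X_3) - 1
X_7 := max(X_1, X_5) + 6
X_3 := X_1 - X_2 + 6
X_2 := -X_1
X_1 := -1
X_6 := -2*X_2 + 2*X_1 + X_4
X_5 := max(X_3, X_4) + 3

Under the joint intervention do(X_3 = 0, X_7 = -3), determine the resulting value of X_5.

Setting X_3 = 0, X_7 = -3 by intervention discards those variables' equations.
X_4 = min(X_1, X_3) - 1  [with X_1=-1, X_3=0]  = -2
X_5 = max(X_3, X_4) + 3  [with X_3=0, X_4=-2]  = 3

3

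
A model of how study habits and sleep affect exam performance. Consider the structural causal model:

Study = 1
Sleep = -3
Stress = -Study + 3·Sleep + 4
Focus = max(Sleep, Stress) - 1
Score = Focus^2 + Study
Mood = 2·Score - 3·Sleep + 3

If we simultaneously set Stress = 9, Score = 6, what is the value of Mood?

Setting Stress = 9, Score = 6 by intervention discards those variables' equations.
Mood = 2·Score - 3·Sleep + 3  [with Score=6, Sleep=-3]  = 24

24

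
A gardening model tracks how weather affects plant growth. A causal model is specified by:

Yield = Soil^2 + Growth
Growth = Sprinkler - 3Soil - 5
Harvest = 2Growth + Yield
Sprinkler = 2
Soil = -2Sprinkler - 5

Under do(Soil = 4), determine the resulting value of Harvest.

-29

do(Soil=4) replaces the equation Soil = -2Sprinkler - 5 with the constant Soil = 4.
Growth = Sprinkler - 3Soil - 5  [with Sprinkler=2, Soil=4]  = -15
Yield = Soil^2 + Growth  [with Soil=4, Growth=-15]  = 1
Harvest = 2Growth + Yield  [with Growth=-15, Yield=1]  = -29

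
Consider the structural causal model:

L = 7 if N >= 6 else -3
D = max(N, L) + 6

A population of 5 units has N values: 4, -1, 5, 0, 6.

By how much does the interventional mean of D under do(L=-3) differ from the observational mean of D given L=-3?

The intervention sets L=-3 in all 5 units regardless of N. Recomputing D per unit gives 10, 5, 11, 6, 12; average 8.8.
Conditioning on L=-3 selects the 4 unit(s) with N ∈ {4, -1, 5, 0}. Their D values: 10, 5, 11, 6. Mean = 8.
Difference = 8.8 − 8 = 0.8.

0.8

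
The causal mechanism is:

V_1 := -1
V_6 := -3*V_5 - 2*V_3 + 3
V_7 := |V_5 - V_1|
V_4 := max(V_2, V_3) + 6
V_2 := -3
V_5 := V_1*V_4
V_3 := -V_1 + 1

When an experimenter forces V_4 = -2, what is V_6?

Under do(V_4=-2), the mechanism V_4 := max(V_2, V_3) + 6 is discarded; V_4 is fixed at -2.
V_3 = -V_1 + 1  [with V_1=-1]  = 2
V_5 = V_1*V_4  [with V_1=-1, V_4=-2]  = 2
V_6 = -3*V_5 - 2*V_3 + 3  [with V_5=2, V_3=2]  = -7

-7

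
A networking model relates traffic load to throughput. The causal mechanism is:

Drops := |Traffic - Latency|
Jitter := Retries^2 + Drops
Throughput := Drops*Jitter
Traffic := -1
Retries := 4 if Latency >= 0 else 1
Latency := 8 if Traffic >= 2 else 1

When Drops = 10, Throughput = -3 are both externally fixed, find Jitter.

The joint intervention fixes Drops = 10, Throughput = -3, removing each variable's own equation.
Latency = 8 if Traffic >= 2 else 1  [with Traffic=-1]  = 1
Retries = 4 if Latency >= 0 else 1  [with Latency=1]  = 4
Jitter = Retries^2 + Drops  [with Retries=4, Drops=10]  = 26

26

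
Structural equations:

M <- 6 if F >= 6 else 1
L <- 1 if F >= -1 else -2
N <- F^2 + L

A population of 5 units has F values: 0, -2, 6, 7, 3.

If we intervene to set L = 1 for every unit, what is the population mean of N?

Under do(L=1), L's equation is replaced by L=1 for every unit. Per-unit N: 1, 5, 37, 50, 10. Mean = 20.6.

20.6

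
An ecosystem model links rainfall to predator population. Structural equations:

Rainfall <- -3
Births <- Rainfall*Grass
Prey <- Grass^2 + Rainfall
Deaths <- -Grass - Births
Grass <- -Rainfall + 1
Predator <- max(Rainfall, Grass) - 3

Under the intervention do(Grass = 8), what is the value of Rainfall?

Under do(Grass=8), the mechanism Grass <- -Rainfall + 1 is discarded; Grass is fixed at 8.
Rainfall is not downstream of the intervention, so its value is determined by the original equations.

-3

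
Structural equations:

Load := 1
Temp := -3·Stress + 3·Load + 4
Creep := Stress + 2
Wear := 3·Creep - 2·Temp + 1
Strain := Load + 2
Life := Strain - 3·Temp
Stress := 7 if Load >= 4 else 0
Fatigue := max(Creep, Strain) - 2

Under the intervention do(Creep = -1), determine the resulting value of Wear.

-16

The intervention breaks the incoming arrows to Creep: Creep := Stress + 2 no longer applies, and Creep = -1.
Stress = 7 if Load >= 4 else 0  [with Load=1]  = 0
Temp = -3·Stress + 3·Load + 4  [with Stress=0, Load=1]  = 7
Wear = 3·Creep - 2·Temp + 1  [with Creep=-1, Temp=7]  = -16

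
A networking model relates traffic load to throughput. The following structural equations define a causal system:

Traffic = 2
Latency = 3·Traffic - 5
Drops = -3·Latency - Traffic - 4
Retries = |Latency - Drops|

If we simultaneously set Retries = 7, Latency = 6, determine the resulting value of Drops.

-24

Setting Retries = 7, Latency = 6 by intervention discards those variables' equations.
Drops = -3·Latency - Traffic - 4  [with Latency=6, Traffic=2]  = -24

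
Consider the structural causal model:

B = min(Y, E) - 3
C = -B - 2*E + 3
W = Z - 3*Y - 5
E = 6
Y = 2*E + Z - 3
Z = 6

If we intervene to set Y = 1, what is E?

6

Under do(Y=1), the mechanism Y = 2*E + Z - 3 is discarded; Y is fixed at 1.
E is not downstream of the intervention, so its value is determined by the original equations.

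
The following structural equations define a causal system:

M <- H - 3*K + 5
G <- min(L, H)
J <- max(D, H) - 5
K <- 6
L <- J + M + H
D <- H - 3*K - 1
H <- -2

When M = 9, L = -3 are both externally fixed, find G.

Under do(M = 9, L = -3), each intervened variable's structural equation is replaced by its fixed value.
G = min(L, H)  [with L=-3, H=-2]  = -3

-3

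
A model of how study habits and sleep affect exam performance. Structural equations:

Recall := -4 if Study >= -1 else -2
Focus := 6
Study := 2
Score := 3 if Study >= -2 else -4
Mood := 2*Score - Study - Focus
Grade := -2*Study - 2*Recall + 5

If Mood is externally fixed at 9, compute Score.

3

Under do(Mood=9), the mechanism Mood := 2*Score - Study - Focus is discarded; Mood is fixed at 9.
Since Score is not a descendant of the intervened variable, it is unaffected.
Score = 3 if Study >= -2 else -4  [with Study=2]  = 3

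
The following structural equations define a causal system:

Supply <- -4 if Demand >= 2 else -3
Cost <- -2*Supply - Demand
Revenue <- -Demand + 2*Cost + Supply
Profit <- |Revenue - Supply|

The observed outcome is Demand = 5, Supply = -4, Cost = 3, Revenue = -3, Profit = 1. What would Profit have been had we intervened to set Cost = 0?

do(Cost=0) replaces the equation Cost <- -2*Supply - Demand with the constant Cost = 0.
Supply = -4 if Demand >= 2 else -3  [with Demand=5]  = -4
Revenue = -Demand + 2*Cost + Supply  [with Demand=5, Cost=0, Supply=-4]  = -9
Profit = |Revenue - Supply|  [with Revenue=-9, Supply=-4]  = 5

5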